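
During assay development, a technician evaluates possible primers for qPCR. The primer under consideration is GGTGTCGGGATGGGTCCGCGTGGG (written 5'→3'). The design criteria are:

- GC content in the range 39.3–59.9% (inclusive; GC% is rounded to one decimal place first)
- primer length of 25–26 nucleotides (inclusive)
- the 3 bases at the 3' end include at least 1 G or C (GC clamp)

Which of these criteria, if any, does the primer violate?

Base counts: A=1, T=5, G=14, C=4 (length 24).
GC content: GC 18/24 = 75.0%, outside 39.3–59.9% ✗
length: length 24, outside 25–26 ✗
GC clamp: 3' end GGG has 3 G/C ✓

Fails: GC content, length.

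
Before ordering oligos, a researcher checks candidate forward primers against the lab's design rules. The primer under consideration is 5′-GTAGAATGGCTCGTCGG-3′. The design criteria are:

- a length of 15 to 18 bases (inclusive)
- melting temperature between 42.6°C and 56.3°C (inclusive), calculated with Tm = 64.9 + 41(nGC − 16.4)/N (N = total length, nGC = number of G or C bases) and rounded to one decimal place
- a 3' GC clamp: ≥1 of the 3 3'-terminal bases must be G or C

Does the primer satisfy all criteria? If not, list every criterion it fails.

Base counts: A=3, T=4, G=7, C=3 (length 17).
length: length 17 ✓
Tm: Tm = 64.9 + 41·(10 − 16.4)/17 = 49.5°C ✓
GC clamp: 3' end CGG has 3 G/C ✓

Meets all criteria.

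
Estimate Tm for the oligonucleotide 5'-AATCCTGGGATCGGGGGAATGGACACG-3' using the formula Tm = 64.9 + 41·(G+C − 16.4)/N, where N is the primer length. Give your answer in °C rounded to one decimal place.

Base counts: A=7, T=4, G=11, C=5; G+C = 16, N = 27.
Tm = 64.9 + 41·(16 − 16.4)/27 = 64.9 + -16.40/27 = 64.3°C.

64.3°C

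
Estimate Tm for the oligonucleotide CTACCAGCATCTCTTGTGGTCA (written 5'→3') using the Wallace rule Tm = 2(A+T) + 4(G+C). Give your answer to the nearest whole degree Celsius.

66°C

Base counts: A=4, T=7, G=4, C=7 (length 22).
Tm = 2·(4+7) + 4·(4+7) = 2·11 + 4·11 = 22 + 44 = 66°C.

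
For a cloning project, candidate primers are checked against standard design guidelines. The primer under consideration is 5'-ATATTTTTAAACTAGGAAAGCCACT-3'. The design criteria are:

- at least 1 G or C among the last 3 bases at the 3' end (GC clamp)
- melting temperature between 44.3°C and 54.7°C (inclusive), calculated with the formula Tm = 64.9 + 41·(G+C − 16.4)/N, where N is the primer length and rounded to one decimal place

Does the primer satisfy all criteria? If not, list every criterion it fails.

Meets all criteria.

Base counts: A=10, T=8, G=3, C=4 (length 25).
GC clamp: 3' end ACT has 1 G/C ✓
Tm: Tm = 64.9 + 41·(7 − 16.4)/25 = 49.5°C ✓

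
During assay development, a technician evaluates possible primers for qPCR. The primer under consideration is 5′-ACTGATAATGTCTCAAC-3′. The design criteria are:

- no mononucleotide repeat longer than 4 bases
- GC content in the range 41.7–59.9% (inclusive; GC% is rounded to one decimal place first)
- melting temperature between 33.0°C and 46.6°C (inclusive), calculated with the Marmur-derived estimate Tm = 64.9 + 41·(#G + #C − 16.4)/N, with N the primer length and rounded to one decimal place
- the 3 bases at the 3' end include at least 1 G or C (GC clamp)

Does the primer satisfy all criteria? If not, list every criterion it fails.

Base counts: A=6, T=5, G=2, C=4 (length 17).
homopolymer run: longest run = 2 ✓
GC content: GC 6/17 = 35.3%, outside 41.7–59.9% ✗
Tm: Tm = 64.9 + 41·(6 − 16.4)/17 = 39.8°C ✓
GC clamp: 3' end AAC has 1 G/C ✓

Fails: GC content.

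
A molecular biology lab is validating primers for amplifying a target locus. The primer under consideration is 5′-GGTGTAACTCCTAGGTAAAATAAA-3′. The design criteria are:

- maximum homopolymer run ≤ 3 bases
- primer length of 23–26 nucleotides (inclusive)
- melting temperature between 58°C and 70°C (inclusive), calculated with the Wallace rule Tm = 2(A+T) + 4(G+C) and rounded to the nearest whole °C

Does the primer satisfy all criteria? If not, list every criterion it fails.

Base counts: A=10, T=6, G=5, C=3 (length 24).
homopolymer run: longest run = 4, exceeds 3 ✗
length: length 24 ✓
Tm: Tm = 2·16 + 4·8 = 64°C ✓

Fails: homopolymer run.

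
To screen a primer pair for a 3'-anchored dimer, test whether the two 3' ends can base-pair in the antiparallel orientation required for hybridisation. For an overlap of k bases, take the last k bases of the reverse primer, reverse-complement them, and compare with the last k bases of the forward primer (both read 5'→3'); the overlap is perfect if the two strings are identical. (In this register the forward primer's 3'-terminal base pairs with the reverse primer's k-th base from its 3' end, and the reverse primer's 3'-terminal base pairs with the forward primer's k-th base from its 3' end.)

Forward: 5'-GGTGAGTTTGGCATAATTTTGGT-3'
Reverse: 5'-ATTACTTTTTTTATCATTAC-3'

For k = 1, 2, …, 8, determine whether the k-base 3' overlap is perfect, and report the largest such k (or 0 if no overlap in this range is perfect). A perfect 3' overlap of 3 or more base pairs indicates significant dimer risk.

Last 8 bases (5'→3') — forward …ATTTTGGT, reverse …ATCATTAC.
Reverse complement of the reverse primer's last 8 bases: GTAATGAT; its first k bases are the reverse complement of the reverse primer's last k bases, so a perfect k-base overlap needs the forward primer's last k bases to equal them.
Comparing (forward last k vs required): k=1: T vs G ✗; k=2: GT vs GT ✓; k=3: GGT vs GTA ✗; k=4: TGGT vs GTAA ✗; k=5: TTGGT vs GTAAT ✗; k=6: TTTGGT vs GTAATG ✗; k=7: TTTTGGT vs GTAATGA ✗; k=8: ATTTTGGT vs GTAATGAT ✗.
Only k = 2 is perfect, so the longest perfect 3' overlap is 2.

Longest perfect overlap: 2 complementary base pairs; below the dimer-risk threshold (threshold 3).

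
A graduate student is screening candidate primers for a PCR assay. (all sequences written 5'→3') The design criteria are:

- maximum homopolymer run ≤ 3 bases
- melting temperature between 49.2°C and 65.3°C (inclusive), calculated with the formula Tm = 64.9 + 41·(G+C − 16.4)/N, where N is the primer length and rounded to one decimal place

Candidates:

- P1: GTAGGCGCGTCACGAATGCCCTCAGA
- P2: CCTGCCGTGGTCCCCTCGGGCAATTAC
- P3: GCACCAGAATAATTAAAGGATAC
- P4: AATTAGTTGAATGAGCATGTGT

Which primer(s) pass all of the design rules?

P1 (26 nt, A=6 T=4 G=8 C=8): longest run = 3 ✓; Tm = 64.9 + 41·(16 − 16.4)/26 = 64.3°C ✓ — passes.
P2 (27 nt, A=3 T=6 G=7 C=11): longest run = 4, exceeds 3 ✗; Tm = 64.9 + 41·(18 − 16.4)/27 = 67.3°C, outside 49.2–65.3°C ✗ — fails.
P3 (23 nt, A=11 T=4 G=4 C=4): longest run = 3 ✓; Tm = 64.9 + 41·(8 − 16.4)/23 = 49.9°C ✓ — passes.
P4 (22 nt, A=7 T=8 G=6 C=1): longest run = 2 ✓; Tm = 64.9 + 41·(7 − 16.4)/22 = 47.4°C, outside 49.2–65.3°C ✗ — fails.

P1 and P3.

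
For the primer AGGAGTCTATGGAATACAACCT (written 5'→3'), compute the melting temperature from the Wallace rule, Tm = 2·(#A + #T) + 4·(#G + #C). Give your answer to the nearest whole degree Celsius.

62°C

Base counts: A=8, T=5, G=5, C=4 (length 22).
Tm = 2·(8+5) + 4·(5+4) = 2·13 + 4·9 = 26 + 36 = 62°C.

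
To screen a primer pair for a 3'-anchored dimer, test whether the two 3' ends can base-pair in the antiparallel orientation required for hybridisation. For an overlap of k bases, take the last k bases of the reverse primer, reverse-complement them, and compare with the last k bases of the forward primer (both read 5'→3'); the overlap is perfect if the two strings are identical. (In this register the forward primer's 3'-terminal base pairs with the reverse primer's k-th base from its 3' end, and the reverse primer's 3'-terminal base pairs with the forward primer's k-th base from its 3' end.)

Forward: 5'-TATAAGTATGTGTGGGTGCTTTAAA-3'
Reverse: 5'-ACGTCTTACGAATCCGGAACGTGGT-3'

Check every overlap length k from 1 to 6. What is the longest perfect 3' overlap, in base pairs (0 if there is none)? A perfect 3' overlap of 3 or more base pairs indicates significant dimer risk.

Longest perfect overlap: 1 complementary base pair; below the dimer-risk threshold (threshold 3).

Last 6 bases (5'→3') — forward …TTTAAA, reverse …CGTGGT.
Reverse complement of the reverse primer's last 6 bases: ACCACG; its first k bases are the reverse complement of the reverse primer's last k bases, so a perfect k-base overlap needs the forward primer's last k bases to equal them.
Comparing (forward last k vs required): k=1: A vs A ✓; k=2: AA vs AC ✗; k=3: AAA vs ACC ✗; k=4: TAAA vs ACCA ✗; k=5: TTAAA vs ACCAC ✗; k=6: TTTAAA vs ACCACG ✗.
Only k = 1 is perfect, so the longest perfect 3' overlap is 1.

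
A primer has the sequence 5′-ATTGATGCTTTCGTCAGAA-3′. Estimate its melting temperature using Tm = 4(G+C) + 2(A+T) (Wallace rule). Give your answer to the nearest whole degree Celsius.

52°C

Base counts: A=5, T=7, G=4, C=3 (length 19).
Tm = 2·(5+7) + 4·(4+3) = 2·12 + 4·7 = 24 + 28 = 52°C.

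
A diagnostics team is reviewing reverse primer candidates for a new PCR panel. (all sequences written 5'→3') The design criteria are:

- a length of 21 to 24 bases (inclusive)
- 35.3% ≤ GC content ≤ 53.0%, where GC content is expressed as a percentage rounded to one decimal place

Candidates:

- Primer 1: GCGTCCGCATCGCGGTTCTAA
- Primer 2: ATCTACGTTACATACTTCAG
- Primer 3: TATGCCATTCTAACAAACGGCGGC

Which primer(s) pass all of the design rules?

Primer 1 (21 nt, A=3 T=5 G=6 C=7): length 21 ✓; GC 13/21 = 61.9%, outside 35.3–53.0% ✗ — fails.
Primer 2 (20 nt, A=6 T=7 G=2 C=5): length 20, outside 21–24 ✗; GC 7/20 = 35.0%, outside 35.3–53.0% ✗ — fails.
Primer 3 (24 nt, A=7 T=5 G=5 C=7): length 24 ✓; GC 12/24 = 50.0% ✓ — passes.

Primer 3 only.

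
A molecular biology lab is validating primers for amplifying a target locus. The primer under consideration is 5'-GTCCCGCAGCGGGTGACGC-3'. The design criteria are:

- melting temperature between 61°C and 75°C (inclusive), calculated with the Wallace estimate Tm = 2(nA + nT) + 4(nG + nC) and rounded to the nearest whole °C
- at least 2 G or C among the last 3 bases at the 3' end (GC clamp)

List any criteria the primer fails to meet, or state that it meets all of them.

Base counts: A=2, T=2, G=8, C=7 (length 19).
Tm: Tm = 2·4 + 4·15 = 68°C ✓
GC clamp: 3' end CGC has 3 G/C ✓

Meets all criteria.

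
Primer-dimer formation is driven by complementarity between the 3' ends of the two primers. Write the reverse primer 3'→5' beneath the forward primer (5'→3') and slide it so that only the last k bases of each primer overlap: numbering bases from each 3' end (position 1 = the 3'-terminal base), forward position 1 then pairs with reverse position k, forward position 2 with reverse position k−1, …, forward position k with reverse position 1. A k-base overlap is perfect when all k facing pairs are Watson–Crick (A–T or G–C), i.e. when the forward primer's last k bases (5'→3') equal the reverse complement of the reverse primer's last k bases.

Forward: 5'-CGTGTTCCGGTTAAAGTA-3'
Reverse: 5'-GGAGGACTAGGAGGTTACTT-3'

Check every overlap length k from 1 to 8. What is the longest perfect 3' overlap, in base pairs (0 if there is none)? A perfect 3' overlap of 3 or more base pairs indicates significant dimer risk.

Last 8 bases (5'→3') — forward …TTAAAGTA, reverse …GGTTACTT.
Reverse complement of the reverse primer's last 8 bases: AAGTAACC; its first k bases are the reverse complement of the reverse primer's last k bases, so a perfect k-base overlap needs the forward primer's last k bases to equal them.
Comparing (forward last k vs required): k=1: A vs A ✓; k=2: TA vs AA ✗; k=3: GTA vs AAG ✗; k=4: AGTA vs AAGT ✗; k=5: AAGTA vs AAGTA ✓; k=6: AAAGTA vs AAGTAA ✗; k=7: TAAAGTA vs AAGTAAC ✗; k=8: TTAAAGTA vs AAGTAACC ✗.
Perfect overlaps at k = 1, 5; the largest is 5.

Longest perfect overlap: 5 complementary base pairs; significant dimer risk (threshold 3).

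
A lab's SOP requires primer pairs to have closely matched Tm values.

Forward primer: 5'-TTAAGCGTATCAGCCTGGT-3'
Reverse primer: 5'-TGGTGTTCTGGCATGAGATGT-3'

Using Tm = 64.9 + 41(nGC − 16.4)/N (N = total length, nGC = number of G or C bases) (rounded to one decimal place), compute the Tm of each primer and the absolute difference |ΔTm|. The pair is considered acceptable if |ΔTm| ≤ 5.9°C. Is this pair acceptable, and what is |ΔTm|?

|ΔTm| = 3.5°C; the pair is acceptable.

Forward: G+C = 9, N = 19 → Tm = 64.9 + 41·(9 − 16.4)/19 = 48.9°C.
Reverse: G+C = 10, N = 21 → Tm = 64.9 + 41·(10 − 16.4)/21 = 52.4°C.
|ΔTm| = |48.9 − 52.4| = 3.5°C, ≤ 5.9°C.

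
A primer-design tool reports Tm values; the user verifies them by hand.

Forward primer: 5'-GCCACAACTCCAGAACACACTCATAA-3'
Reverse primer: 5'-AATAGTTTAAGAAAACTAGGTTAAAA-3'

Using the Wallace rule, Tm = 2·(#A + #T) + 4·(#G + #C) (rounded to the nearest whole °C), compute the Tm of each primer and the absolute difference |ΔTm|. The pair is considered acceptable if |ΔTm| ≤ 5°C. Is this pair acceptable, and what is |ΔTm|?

Forward: A=11 T=3 G=2 C=10 → Tm = 2·14 + 4·12 = 76°C.
Reverse: A=14 T=7 G=4 C=1 → Tm = 2·21 + 4·5 = 62°C.
|ΔTm| = |76 − 62| = 14°C, > 5°C.

|ΔTm| = 14°C; the pair is not acceptable.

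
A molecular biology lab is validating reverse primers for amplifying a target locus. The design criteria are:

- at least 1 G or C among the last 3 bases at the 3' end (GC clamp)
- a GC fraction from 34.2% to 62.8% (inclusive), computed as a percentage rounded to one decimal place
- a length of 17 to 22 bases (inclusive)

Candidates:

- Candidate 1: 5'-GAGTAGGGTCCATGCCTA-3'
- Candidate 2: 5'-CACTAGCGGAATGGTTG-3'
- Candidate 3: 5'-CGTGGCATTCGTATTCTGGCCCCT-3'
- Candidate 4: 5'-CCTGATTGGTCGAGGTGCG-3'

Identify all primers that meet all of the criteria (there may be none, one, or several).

Candidate 1 (18 nt, A=4 T=4 G=6 C=4): 3' end CTA has 1 G/C ✓; GC 10/18 = 55.6% ✓; length 18 ✓ — passes.
Candidate 2 (17 nt, A=4 T=4 G=6 C=3): 3' end TTG has 1 G/C ✓; GC 9/17 = 52.9% ✓; length 17 ✓ — passes.
Candidate 3 (24 nt, A=2 T=8 G=6 C=8): 3' end CCT has 2 G/C ✓; GC 14/24 = 58.3% ✓; length 24, outside 17–22 ✗ — fails.
Candidate 4 (19 nt, A=2 T=5 G=8 C=4): 3' end GCG has 3 G/C ✓; GC 12/19 = 63.2%, outside 34.2–62.8% ✗; length 19 ✓ — fails.

Candidate 1 and Candidate 2.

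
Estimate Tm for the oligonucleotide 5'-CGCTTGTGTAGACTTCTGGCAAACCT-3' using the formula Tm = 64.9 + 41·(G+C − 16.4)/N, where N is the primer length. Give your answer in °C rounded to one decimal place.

59.5°C

Base counts: A=5, T=8, G=6, C=7; G+C = 13, N = 26.
Tm = 64.9 + 41·(13 − 16.4)/26 = 64.9 + -139.40/26 = 59.5°C.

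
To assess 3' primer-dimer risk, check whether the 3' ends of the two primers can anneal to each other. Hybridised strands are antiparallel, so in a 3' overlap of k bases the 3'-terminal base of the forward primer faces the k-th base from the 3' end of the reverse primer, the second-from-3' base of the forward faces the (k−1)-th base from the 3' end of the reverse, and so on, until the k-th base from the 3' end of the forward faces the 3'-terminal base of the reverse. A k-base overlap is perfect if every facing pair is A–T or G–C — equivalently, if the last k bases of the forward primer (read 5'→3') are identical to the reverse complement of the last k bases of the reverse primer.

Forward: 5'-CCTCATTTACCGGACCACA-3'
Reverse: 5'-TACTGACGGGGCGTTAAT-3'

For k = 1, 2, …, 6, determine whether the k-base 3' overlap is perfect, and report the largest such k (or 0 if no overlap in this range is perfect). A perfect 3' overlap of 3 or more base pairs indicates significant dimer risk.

Longest perfect overlap: 1 complementary base pair; below the dimer-risk threshold (threshold 3).

Last 6 bases (5'→3') — forward …ACCACA, reverse …GTTAAT.
Reverse complement of the reverse primer's last 6 bases: ATTAAC; its first k bases are the reverse complement of the reverse primer's last k bases, so a perfect k-base overlap needs the forward primer's last k bases to equal them.
Comparing (forward last k vs required): k=1: A vs A ✓; k=2: CA vs AT ✗; k=3: ACA vs ATT ✗; k=4: CACA vs ATTA ✗; k=5: CCACA vs ATTAA ✗; k=6: ACCACA vs ATTAAC ✗.
Only k = 1 is perfect, so the longest perfect 3' overlap is 1.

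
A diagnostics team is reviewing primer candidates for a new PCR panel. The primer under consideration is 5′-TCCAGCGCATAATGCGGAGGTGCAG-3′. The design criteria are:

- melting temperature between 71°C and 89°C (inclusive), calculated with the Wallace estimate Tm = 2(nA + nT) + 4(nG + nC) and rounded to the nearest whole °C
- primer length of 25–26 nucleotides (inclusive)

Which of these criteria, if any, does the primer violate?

Base counts: A=6, T=4, G=9, C=6 (length 25).
Tm: Tm = 2·10 + 4·15 = 80°C ✓
length: length 25 ✓

Meets all criteria.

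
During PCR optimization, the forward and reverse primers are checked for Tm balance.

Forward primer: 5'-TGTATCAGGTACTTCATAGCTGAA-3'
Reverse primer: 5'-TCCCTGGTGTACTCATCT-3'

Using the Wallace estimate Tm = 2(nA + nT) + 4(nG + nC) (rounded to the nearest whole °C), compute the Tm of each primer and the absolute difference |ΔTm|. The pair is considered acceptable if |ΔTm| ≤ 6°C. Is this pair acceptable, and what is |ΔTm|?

Forward: A=7 T=8 G=5 C=4 → Tm = 2·15 + 4·9 = 66°C.
Reverse: A=2 T=7 G=3 C=6 → Tm = 2·9 + 4·9 = 54°C.
|ΔTm| = |66 − 54| = 12°C, > 6°C.

|ΔTm| = 12°C; the pair is not acceptable.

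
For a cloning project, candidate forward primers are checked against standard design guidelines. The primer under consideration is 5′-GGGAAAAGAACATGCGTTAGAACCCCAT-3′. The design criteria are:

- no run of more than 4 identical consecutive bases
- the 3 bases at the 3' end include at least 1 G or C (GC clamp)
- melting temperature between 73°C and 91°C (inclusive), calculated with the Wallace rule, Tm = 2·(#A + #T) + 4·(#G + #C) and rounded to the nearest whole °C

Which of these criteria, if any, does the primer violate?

Base counts: A=11, T=4, G=7, C=6 (length 28).
homopolymer run: longest run = 4 ✓
GC clamp: 3' end CAT has 1 G/C ✓
Tm: Tm = 2·15 + 4·13 = 82°C ✓

Meets all criteria.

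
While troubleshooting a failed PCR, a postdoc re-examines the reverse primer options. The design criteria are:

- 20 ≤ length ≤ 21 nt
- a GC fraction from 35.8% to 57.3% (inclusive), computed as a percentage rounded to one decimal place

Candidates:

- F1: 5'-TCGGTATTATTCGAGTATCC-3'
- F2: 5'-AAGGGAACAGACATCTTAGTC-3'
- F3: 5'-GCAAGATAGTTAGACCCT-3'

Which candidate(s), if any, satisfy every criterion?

F1 and F2.

F1 (20 nt, A=4 T=8 G=4 C=4): length 20 ✓; GC 8/20 = 40.0% ✓ — passes.
F2 (21 nt, A=8 T=4 G=5 C=4): length 21 ✓; GC 9/21 = 42.9% ✓ — passes.
F3 (18 nt, A=6 T=4 G=4 C=4): length 18, outside 20–21 ✗; GC 8/18 = 44.4% ✓ — fails.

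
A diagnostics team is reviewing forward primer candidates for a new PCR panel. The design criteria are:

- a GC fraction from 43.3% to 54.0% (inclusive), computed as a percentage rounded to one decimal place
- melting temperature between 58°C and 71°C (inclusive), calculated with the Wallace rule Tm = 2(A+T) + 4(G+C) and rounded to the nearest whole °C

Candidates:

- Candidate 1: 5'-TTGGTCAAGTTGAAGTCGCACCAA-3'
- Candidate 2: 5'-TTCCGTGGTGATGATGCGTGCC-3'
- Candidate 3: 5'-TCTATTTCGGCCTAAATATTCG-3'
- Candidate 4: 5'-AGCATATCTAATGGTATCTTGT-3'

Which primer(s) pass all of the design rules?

Candidate 1 only.

Candidate 1 (24 nt, A=7 T=6 G=6 C=5): GC 11/24 = 45.8% ✓; Tm = 2·13 + 4·11 = 70°C ✓ — passes.
Candidate 2 (22 nt, A=2 T=7 G=8 C=5): GC 13/22 = 59.1%, outside 43.3–54.0% ✗; Tm = 2·9 + 4·13 = 70°C ✓ — fails.
Candidate 3 (22 nt, A=5 T=9 G=3 C=5): GC 8/22 = 36.4%, outside 43.3–54.0% ✗; Tm = 2·14 + 4·8 = 60°C ✓ — fails.
Candidate 4 (22 nt, A=6 T=9 G=4 C=3): GC 7/22 = 31.8%, outside 43.3–54.0% ✗; Tm = 2·15 + 4·7 = 58°C ✓ — fails.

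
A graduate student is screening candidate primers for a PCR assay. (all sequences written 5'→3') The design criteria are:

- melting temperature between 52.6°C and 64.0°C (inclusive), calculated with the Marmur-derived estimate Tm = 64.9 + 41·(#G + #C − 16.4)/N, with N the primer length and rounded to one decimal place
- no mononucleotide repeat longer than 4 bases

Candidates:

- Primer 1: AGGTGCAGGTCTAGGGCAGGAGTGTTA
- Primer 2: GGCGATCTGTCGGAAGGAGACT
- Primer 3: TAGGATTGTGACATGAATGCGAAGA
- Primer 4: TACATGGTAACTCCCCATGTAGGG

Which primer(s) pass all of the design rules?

Primer 1, Primer 2, Primer 3 and Primer 4.

Primer 1 (27 nt, A=6 T=6 G=12 C=3): Tm = 64.9 + 41·(15 − 16.4)/27 = 62.8°C ✓; longest run = 3 ✓ — passes.
Primer 2 (22 nt, A=5 T=4 G=9 C=4): Tm = 64.9 + 41·(13 − 16.4)/22 = 58.6°C ✓; longest run = 2 ✓ — passes.
Primer 3 (25 nt, A=9 T=6 G=8 C=2): Tm = 64.9 + 41·(10 − 16.4)/25 = 54.4°C ✓; longest run = 2 ✓ — passes.
Primer 4 (24 nt, A=6 T=6 G=6 C=6): Tm = 64.9 + 41·(12 − 16.4)/24 = 57.4°C ✓; longest run = 4 ✓ — passes.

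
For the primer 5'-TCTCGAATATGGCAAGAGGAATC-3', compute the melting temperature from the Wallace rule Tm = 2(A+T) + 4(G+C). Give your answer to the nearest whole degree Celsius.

66°C

Base counts: A=8, T=5, G=6, C=4 (length 23).
Tm = 2·(8+5) + 4·(6+4) = 2·13 + 4·10 = 26 + 40 = 66°C.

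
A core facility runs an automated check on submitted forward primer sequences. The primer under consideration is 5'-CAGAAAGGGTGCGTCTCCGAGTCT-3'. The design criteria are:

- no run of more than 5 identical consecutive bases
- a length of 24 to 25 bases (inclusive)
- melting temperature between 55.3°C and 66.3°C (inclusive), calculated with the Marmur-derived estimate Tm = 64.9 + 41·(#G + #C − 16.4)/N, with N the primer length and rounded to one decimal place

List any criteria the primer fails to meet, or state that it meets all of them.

Base counts: A=5, T=5, G=8, C=6 (length 24).
homopolymer run: longest run = 3 ✓
length: length 24 ✓
Tm: Tm = 64.9 + 41·(14 − 16.4)/24 = 60.8°C ✓

Meets all criteria.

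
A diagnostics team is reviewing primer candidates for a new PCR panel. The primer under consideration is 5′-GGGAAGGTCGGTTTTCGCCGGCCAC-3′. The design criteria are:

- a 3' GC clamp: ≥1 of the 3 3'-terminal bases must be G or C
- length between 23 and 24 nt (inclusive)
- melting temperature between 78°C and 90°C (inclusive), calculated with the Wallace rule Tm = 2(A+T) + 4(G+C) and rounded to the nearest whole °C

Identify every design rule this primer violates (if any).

Fails: length.

Base counts: A=3, T=5, G=10, C=7 (length 25).
GC clamp: 3' end CAC has 2 G/C ✓
length: length 25, outside 23–24 ✗
Tm: Tm = 2·8 + 4·17 = 84°C ✓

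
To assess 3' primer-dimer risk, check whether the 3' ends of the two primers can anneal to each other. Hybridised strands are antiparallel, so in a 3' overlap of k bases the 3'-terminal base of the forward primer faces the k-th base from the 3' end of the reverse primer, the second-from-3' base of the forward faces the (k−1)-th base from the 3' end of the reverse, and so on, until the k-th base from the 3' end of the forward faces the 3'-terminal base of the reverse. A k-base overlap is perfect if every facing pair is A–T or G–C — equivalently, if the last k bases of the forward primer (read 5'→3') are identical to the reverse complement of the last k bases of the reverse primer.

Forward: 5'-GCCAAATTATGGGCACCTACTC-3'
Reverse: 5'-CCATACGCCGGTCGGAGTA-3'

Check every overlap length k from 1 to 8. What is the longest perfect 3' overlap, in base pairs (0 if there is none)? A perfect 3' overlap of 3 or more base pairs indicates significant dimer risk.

Last 8 bases (5'→3') — forward …ACCTACTC, reverse …TCGGAGTA.
Reverse complement of the reverse primer's last 8 bases: TACTCCGA; its first k bases are the reverse complement of the reverse primer's last k bases, so a perfect k-base overlap needs the forward primer's last k bases to equal them.
Comparing (forward last k vs required): k=1: C vs T ✗; k=2: TC vs TA ✗; k=3: CTC vs TAC ✗; k=4: ACTC vs TACT ✗; k=5: TACTC vs TACTC ✓; k=6: CTACTC vs TACTCC ✗; k=7: CCTACTC vs TACTCCG ✗; k=8: ACCTACTC vs TACTCCGA ✗.
Only k = 5 is perfect, so the longest perfect 3' overlap is 5.

Longest perfect overlap: 5 complementary base pairs; significant dimer risk (threshold 3).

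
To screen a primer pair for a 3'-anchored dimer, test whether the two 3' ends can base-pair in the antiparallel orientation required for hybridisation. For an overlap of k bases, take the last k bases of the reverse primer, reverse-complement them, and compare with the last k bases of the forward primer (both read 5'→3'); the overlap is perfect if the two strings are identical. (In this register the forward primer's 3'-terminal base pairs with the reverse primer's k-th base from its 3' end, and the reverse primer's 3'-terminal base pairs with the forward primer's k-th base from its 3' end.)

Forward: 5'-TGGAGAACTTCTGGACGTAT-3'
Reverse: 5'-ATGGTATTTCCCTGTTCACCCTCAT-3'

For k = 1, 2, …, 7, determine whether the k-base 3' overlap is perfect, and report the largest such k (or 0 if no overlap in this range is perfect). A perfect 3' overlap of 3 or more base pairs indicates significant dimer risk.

Longest perfect overlap: 2 complementary base pairs; below the dimer-risk threshold (threshold 3).

Last 7 bases (5'→3') — forward …GACGTAT, reverse …CCCTCAT.
Reverse complement of the reverse primer's last 7 bases: ATGAGGG; its first k bases are the reverse complement of the reverse primer's last k bases, so a perfect k-base overlap needs the forward primer's last k bases to equal them.
Comparing (forward last k vs required): k=1: T vs A ✗; k=2: AT vs AT ✓; k=3: TAT vs ATG ✗; k=4: GTAT vs ATGA ✗; k=5: CGTAT vs ATGAG ✗; k=6: ACGTAT vs ATGAGG ✗; k=7: GACGTAT vs ATGAGGG ✗.
Only k = 2 is perfect, so the longest perfect 3' overlap is 2.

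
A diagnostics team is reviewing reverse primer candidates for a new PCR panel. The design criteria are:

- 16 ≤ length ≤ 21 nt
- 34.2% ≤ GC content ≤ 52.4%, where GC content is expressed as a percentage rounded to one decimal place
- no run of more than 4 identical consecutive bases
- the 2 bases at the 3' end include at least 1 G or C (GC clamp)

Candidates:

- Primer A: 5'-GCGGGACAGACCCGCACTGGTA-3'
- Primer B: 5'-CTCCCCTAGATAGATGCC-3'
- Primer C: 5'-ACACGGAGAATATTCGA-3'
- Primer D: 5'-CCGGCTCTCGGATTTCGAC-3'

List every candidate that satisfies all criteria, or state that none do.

Primer C only.

Primer A (22 nt, A=5 T=2 G=8 C=7): length 22, outside 16–21 ✗; GC 15/22 = 68.2%, outside 34.2–52.4% ✗; longest run = 3 ✓; 3' end TA has 0 G/C, need ≥1 ✗ — fails.
Primer B (18 nt, A=4 T=4 G=3 C=7): length 18 ✓; GC 10/18 = 55.6%, outside 34.2–52.4% ✗; longest run = 4 ✓; 3' end CC has 2 G/C ✓ — fails.
Primer C (17 nt, A=7 T=3 G=4 C=3): length 17 ✓; GC 7/17 = 41.2% ✓; longest run = 2 ✓; 3' end GA has 1 G/C ✓ — passes.
Primer D (19 nt, A=2 T=5 G=5 C=7): length 19 ✓; GC 12/19 = 63.2%, outside 34.2–52.4% ✗; longest run = 3 ✓; 3' end AC has 1 G/C ✓ — fails.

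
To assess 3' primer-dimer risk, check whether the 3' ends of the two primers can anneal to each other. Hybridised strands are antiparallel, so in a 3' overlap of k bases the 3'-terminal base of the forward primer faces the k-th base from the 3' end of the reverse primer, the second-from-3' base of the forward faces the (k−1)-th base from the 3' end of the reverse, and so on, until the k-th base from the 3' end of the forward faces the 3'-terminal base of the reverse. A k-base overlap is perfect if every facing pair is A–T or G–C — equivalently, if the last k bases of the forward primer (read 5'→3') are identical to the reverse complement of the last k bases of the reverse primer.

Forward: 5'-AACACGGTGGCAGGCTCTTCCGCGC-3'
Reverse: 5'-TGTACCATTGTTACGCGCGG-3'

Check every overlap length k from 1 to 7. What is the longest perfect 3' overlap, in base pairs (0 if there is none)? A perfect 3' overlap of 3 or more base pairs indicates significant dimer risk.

Longest perfect overlap: 6 complementary base pairs; significant dimer risk (threshold 3).

Last 7 bases (5'→3') — forward …TCCGCGC, reverse …CGCGCGG.
Reverse complement of the reverse primer's last 7 bases: CCGCGCG; its first k bases are the reverse complement of the reverse primer's last k bases, so a perfect k-base overlap needs the forward primer's last k bases to equal them.
Comparing (forward last k vs required): k=1: C vs C ✓; k=2: GC vs CC ✗; k=3: CGC vs CCG ✗; k=4: GCGC vs CCGC ✗; k=5: CGCGC vs CCGCG ✗; k=6: CCGCGC vs CCGCGC ✓; k=7: TCCGCGC vs CCGCGCG ✗.
Perfect overlaps at k = 1, 6; the largest is 6.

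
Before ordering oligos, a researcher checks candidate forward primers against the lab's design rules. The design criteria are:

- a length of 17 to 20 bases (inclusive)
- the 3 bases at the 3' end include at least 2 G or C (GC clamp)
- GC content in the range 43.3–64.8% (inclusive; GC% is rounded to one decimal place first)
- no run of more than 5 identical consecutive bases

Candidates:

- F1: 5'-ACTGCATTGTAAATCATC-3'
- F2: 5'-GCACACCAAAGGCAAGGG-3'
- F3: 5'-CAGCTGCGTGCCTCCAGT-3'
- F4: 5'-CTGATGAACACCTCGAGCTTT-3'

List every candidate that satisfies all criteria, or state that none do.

F2 only.

F1 (18 nt, A=6 T=6 G=2 C=4): length 18 ✓; 3' end ATC has 1 G/C, need ≥2 ✗; GC 6/18 = 33.3%, outside 43.3–64.8% ✗; longest run = 3 ✓ — fails.
F2 (18 nt, A=7 T=0 G=6 C=5): length 18 ✓; 3' end GGG has 3 G/C ✓; GC 11/18 = 61.1% ✓; longest run = 3 ✓ — passes.
F3 (18 nt, A=2 T=4 G=5 C=7): length 18 ✓; 3' end AGT has 1 G/C, need ≥2 ✗; GC 12/18 = 66.7%, outside 43.3–64.8% ✗; longest run = 2 ✓ — fails.
F4 (21 nt, A=5 T=6 G=4 C=6): length 21, outside 17–20 ✗; 3' end TTT has 0 G/C, need ≥2 ✗; GC 10/21 = 47.6% ✓; longest run = 3 ✓ — fails.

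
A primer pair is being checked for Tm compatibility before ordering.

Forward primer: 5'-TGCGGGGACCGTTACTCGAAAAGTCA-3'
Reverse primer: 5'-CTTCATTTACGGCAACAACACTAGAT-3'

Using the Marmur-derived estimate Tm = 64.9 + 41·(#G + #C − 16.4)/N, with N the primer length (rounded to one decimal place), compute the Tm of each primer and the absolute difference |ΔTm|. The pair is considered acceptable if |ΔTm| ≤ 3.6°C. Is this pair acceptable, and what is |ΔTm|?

|ΔTm| = 6.3°C; the pair is not acceptable.

Forward: G+C = 14, N = 26 → Tm = 64.9 + 41·(14 − 16.4)/26 = 61.1°C.
Reverse: G+C = 10, N = 26 → Tm = 64.9 + 41·(10 − 16.4)/26 = 54.8°C.
|ΔTm| = |61.1 − 54.8| = 6.3°C, > 3.6°C.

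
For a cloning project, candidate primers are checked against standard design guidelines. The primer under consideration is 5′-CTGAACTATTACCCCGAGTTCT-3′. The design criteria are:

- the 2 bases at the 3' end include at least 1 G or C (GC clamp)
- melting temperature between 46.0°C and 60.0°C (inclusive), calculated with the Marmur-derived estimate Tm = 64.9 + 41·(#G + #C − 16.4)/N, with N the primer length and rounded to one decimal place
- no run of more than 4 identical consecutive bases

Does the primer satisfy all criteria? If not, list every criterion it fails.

Base counts: A=5, T=7, G=3, C=7 (length 22).
GC clamp: 3' end CT has 1 G/C ✓
Tm: Tm = 64.9 + 41·(10 − 16.4)/22 = 53.0°C ✓
homopolymer run: longest run = 4 ✓

Meets all criteria.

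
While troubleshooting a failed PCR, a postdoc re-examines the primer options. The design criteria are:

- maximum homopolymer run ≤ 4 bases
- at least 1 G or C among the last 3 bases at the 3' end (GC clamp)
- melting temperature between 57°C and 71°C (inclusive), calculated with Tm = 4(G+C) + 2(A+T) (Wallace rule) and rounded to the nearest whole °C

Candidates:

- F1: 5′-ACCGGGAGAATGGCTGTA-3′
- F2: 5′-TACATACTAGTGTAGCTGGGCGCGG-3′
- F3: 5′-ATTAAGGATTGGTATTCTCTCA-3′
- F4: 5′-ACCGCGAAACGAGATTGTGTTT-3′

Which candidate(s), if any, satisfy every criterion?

F3 only.

F1 (18 nt, A=5 T=3 G=7 C=3): longest run = 3 ✓; 3' end GTA has 1 G/C ✓; Tm = 2·8 + 4·10 = 56°C, outside 57–71°C ✗ — fails.
F2 (25 nt, A=5 T=6 G=9 C=5): longest run = 3 ✓; 3' end CGG has 3 G/C ✓; Tm = 2·11 + 4·14 = 78°C, outside 57–71°C ✗ — fails.
F3 (22 nt, A=6 T=9 G=4 C=3): longest run = 2 ✓; 3' end TCA has 1 G/C ✓; Tm = 2·15 + 4·7 = 58°C ✓ — passes.
F4 (22 nt, A=6 T=6 G=6 C=4): longest run = 3 ✓; 3' end TTT has 0 G/C, need ≥1 ✗; Tm = 2·12 + 4·10 = 64°C ✓ — fails.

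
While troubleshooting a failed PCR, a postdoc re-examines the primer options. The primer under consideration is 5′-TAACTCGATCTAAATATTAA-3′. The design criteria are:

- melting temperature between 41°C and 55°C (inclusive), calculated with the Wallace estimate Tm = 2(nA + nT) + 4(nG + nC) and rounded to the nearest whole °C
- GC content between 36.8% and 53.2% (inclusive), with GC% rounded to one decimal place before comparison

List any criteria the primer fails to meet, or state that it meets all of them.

Base counts: A=9, T=7, G=1, C=3 (length 20).
Tm: Tm = 2·16 + 4·4 = 48°C ✓
GC content: GC 4/20 = 20.0%, outside 36.8–53.2% ✗

Fails: GC content.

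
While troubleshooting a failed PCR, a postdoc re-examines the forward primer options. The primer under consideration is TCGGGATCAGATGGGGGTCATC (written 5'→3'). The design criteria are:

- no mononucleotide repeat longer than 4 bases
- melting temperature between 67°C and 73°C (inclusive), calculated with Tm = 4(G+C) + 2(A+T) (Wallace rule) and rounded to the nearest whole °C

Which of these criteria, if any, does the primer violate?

Base counts: A=4, T=5, G=9, C=4 (length 22).
homopolymer run: longest run = 5, exceeds 4 ✗
Tm: Tm = 2·9 + 4·13 = 70°C ✓

Fails: homopolymer run.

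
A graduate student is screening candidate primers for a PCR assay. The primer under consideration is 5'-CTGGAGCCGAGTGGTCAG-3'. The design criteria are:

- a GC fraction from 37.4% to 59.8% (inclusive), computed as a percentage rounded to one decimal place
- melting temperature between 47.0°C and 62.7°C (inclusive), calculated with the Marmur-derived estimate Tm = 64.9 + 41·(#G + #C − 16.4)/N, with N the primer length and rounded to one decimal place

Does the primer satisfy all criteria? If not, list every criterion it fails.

Fails: GC content.

Base counts: A=3, T=3, G=8, C=4 (length 18).
GC content: GC 12/18 = 66.7%, outside 37.4–59.8% ✗
Tm: Tm = 64.9 + 41·(12 − 16.4)/18 = 54.9°C ✓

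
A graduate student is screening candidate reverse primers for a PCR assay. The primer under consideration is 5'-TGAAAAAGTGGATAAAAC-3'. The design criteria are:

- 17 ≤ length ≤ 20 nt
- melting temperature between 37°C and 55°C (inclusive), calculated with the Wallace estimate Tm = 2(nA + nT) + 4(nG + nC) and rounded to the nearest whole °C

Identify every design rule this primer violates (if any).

Base counts: A=10, T=3, G=4, C=1 (length 18).
length: length 18 ✓
Tm: Tm = 2·13 + 4·5 = 46°C ✓

Meets all criteria.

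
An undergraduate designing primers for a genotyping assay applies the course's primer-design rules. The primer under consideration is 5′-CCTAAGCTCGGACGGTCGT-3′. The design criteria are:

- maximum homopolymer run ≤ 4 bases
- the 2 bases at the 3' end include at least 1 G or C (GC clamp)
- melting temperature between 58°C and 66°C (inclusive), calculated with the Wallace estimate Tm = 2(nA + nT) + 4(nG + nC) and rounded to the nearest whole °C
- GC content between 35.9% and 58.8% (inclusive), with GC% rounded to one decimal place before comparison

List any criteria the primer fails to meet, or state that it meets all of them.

Base counts: A=3, T=4, G=6, C=6 (length 19).
homopolymer run: longest run = 2 ✓
GC clamp: 3' end GT has 1 G/C ✓
Tm: Tm = 2·7 + 4·12 = 62°C ✓
GC content: GC 12/19 = 63.2%, outside 35.9–58.8% ✗

Fails: GC content.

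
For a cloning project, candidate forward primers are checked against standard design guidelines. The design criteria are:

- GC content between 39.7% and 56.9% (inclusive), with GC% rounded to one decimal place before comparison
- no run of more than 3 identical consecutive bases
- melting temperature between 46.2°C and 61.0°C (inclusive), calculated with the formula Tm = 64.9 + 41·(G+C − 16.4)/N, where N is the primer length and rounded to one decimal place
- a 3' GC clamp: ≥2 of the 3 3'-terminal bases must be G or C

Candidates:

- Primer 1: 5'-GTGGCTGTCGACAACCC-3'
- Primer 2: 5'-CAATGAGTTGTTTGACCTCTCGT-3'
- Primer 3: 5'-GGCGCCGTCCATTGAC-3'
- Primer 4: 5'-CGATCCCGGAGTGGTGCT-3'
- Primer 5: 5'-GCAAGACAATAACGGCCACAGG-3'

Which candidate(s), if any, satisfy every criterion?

Primer 2 and Primer 5.

Primer 1 (17 nt, A=3 T=3 G=5 C=6): GC 11/17 = 64.7%, outside 39.7–56.9% ✗; longest run = 3 ✓; Tm = 64.9 + 41·(11 − 16.4)/17 = 51.9°C ✓; 3' end CCC has 3 G/C ✓ — fails.
Primer 2 (23 nt, A=4 T=9 G=5 C=5): GC 10/23 = 43.5% ✓; longest run = 3 ✓; Tm = 64.9 + 41·(10 − 16.4)/23 = 53.5°C ✓; 3' end CGT has 2 G/C ✓ — passes.
Primer 3 (16 nt, A=2 T=3 G=5 C=6): GC 11/16 = 68.8%, outside 39.7–56.9% ✗; longest run = 2 ✓; Tm = 64.9 + 41·(11 − 16.4)/16 = 51.1°C ✓; 3' end GAC has 2 G/C ✓ — fails.
Primer 4 (18 nt, A=2 T=4 G=7 C=5): GC 12/18 = 66.7%, outside 39.7–56.9% ✗; longest run = 3 ✓; Tm = 64.9 + 41·(12 − 16.4)/18 = 54.9°C ✓; 3' end GCT has 2 G/C ✓ — fails.
Primer 5 (22 nt, A=9 T=1 G=6 C=6): GC 12/22 = 54.5% ✓; longest run = 2 ✓; Tm = 64.9 + 41·(12 − 16.4)/22 = 56.7°C ✓; 3' end AGG has 2 G/C ✓ — passes.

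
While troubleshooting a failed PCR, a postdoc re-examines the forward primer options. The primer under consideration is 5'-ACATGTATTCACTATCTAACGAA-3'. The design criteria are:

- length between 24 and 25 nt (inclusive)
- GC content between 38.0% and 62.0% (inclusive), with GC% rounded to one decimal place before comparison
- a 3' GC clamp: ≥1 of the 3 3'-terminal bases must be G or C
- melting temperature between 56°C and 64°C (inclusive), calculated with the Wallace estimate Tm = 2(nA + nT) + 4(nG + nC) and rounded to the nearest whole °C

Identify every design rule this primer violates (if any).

Base counts: A=9, T=7, G=2, C=5 (length 23).
length: length 23, outside 24–25 ✗
GC content: GC 7/23 = 30.4%, outside 38.0–62.0% ✗
GC clamp: 3' end GAA has 1 G/C ✓
Tm: Tm = 2·16 + 4·7 = 60°C ✓

Fails: length, GC content.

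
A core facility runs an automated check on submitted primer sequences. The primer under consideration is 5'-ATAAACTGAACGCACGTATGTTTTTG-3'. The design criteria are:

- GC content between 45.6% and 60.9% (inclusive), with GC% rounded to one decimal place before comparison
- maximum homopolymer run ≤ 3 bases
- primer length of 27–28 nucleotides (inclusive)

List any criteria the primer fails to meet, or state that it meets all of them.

Base counts: A=8, T=9, G=5, C=4 (length 26).
GC content: GC 9/26 = 34.6%, outside 45.6–60.9% ✗
homopolymer run: longest run = 5, exceeds 3 ✗
length: length 26, outside 27–28 ✗

Fails: GC content, homopolymer run, length.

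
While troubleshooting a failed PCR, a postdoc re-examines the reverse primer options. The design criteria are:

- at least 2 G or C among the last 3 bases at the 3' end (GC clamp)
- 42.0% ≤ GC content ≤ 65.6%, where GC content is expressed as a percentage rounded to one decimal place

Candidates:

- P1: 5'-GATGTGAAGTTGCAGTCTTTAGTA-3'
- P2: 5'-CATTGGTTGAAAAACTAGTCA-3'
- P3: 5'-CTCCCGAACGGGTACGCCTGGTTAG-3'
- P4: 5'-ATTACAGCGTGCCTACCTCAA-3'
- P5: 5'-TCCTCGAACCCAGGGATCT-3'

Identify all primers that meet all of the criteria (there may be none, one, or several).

P1 (24 nt, A=6 T=9 G=7 C=2): 3' end GTA has 1 G/C, need ≥2 ✗; GC 9/24 = 37.5%, outside 42.0–65.6% ✗ — fails.
P2 (21 nt, A=8 T=6 G=4 C=3): 3' end TCA has 1 G/C, need ≥2 ✗; GC 7/21 = 33.3%, outside 42.0–65.6% ✗ — fails.
P3 (25 nt, A=4 T=5 G=8 C=8): 3' end TAG has 1 G/C, need ≥2 ✗; GC 16/25 = 64.0% ✓ — fails.
P4 (21 nt, A=6 T=5 G=3 C=7): 3' end CAA has 1 G/C, need ≥2 ✗; GC 10/21 = 47.6% ✓ — fails.
P5 (19 nt, A=4 T=4 G=4 C=7): 3' end TCT has 1 G/C, need ≥2 ✗; GC 11/19 = 57.9% ✓ — fails.

None of the candidates satisfy all criteria.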